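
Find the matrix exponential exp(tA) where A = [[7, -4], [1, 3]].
e^{tA} = [[(2*t + 1)*e^{5*t}, -4*t*e^{5*t}], [t*e^{5*t}, (1 - 2*t)*e^{5*t}]]

A has Jordan form J = [[5, 1], [0, 5]] with A = PJP^{-1}, so e^{tA} = P e^{tJ} P^{-1}.

For a Jordan block J_k(λ), e^{tJ_k(λ)} = e^{λt} · (I + tN + t^2 N^2/2! + ... + t^{k-1} N^{k-1}/(k-1)!) where N is the nilpotent superdiagonal part.

Assembling the blocks and conjugating back gives the entries of e^{tA} as shown above.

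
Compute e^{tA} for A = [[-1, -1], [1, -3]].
e^{tA} = [[(t + 1)*e^{-2*t}, -t*e^{-2*t}], [t*e^{-2*t}, (1 - t)*e^{-2*t}]]

A has Jordan form J = [[-2, 1], [0, -2]] with A = PJP^{-1}, so e^{tA} = P e^{tJ} P^{-1}.

For a Jordan block J_k(λ), e^{tJ_k(λ)} = e^{λt} · (I + tN + t^2 N^2/2! + ... + t^{k-1} N^{k-1}/(k-1)!) where N is the nilpotent superdiagonal part.

Assembling the blocks and conjugating back gives the entries of e^{tA} as shown above.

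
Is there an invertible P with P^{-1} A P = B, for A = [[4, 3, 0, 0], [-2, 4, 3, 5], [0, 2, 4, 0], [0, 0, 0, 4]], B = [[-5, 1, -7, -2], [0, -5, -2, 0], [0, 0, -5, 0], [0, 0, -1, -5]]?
trace(A) = 16 but trace(B) = -20. The trace is a similarity invariant, so A and B are not similar.

No.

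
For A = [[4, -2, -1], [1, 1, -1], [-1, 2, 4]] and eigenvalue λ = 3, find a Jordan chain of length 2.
v_1 = [[1, 0, 0]]^T, v_2 = [[1, 1, -1]]^T

We seek v_1 ∈ ker((A - 3I)^2) \ ker(A - 3I), then set v_{i+1} = (A - 3I) v_i.

One such chain is v_1 = [[1, 0, 0]]^T, v_2 = [[1, 1, -1]]^T. Check: (A - 3I) v_2 = [[0, 0, 0]]^T = 0.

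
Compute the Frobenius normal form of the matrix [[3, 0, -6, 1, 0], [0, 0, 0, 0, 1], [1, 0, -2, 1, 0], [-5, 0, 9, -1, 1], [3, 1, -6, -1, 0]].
R = [[0, 0, 0, 0, -2], [1, 0, 0, 0, -5], [0, 1, 0, 0, 0], [0, 0, 1, 0, 5], [0, 0, 0, 1, 0]]

The invariant factors of A (the non-unit diagonal entries of the Smith normal form of xI - A over ℚ[x]) are (x + 2)(x^2 - x - 1)^2, each dividing the next. The characteristic polynomial is their product, (x + 2)(x^2 - x - 1)^2.

The rational canonical form is the block-diagonal matrix of companion matrices C(f_i):
R = [[0, 0, 0, 0, -2], [1, 0, 0, 0, -5], [0, 1, 0, 0, 0], [0, 0, 1, 0, 5], [0, 0, 0, 1, 0]].

Note the characteristic polynomial does not split into linear factors over ℚ, so A has no Jordan form over ℚ; the rational canonical form exists over any field.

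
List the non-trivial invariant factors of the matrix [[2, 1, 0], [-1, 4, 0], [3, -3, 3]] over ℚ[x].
x - 3, (x - 3)^2

The Jordan structure of A has elementary divisors (x - 3)^2, (x - 3). Arranging the block sizes at each eigenvalue in decreasing order and taking row products gives the invariant factors.

Invariant factors (smallest first, each dividing the next): x - 3, (x - 3)^2.

Check: the last factor (x - 3)^2 is the minimal polynomial, and the product (x - 3)^3 is the characteristic polynomial.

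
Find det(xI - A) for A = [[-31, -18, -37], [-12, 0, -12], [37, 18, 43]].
χ_A(x) = x(x - 6)^2

xI - A = [[x + 31, 18, 37], [12, x, 12], [-37, -18, x - 43]].

Expanding det(xI - A) along the first row:
det(xI - A) = + (x + 31)·det([[x, 12], [-18, x - 43]]) - (18)·det([[12, 12], [-37, x - 43]]) + (37)·det([[12, x], [-37, -18]]).

Evaluating gives χ_A(x) = x^3 - 12x^2 + 36x = x(x - 6)^2.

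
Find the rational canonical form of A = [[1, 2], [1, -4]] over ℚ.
R = [[0, 6], [1, -3]]

The invariant factors of A (the non-unit diagonal entries of the Smith normal form of xI - A over ℚ[x]) are x^2 + 3x - 6, each dividing the next. The characteristic polynomial is their product, x^2 + 3x - 6.

The rational canonical form is the block-diagonal matrix of companion matrices C(f_i):
R = [[0, 6], [1, -3]].

Note the characteristic polynomial does not split into linear factors over ℚ, so A has no Jordan form over ℚ; the rational canonical form exists over any field.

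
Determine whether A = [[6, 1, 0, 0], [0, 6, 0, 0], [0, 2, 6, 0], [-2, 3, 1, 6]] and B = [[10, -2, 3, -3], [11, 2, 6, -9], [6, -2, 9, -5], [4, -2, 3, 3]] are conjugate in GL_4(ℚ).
Yes.

Two matrices over a field are similar if and only if they have the same invariant factors.

Both A and B have characteristic polynomial (x - 6)^4 and minimal polynomial (x - 6)^2. Computing further, both have invariant factors (x - 6)^2, (x - 6)^2. Hence A and B are similar.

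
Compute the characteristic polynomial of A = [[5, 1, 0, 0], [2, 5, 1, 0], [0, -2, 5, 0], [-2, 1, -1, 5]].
xI - A = [[x - 5, -1, 0, 0], [-2, x - 5, -1, 0], [0, 2, x - 5, 0], [2, -1, 1, x - 5]].

Expanding det(xI - A) along the first row:
det(xI - A) = + (x - 5)·det([[x - 5, -1, 0], [2, x - 5, 0], [-1, 1, x - 5]]) - (-1)·det([[-2, -1, 0], [0, x - 5, 0], [2, 1, x - 5]]) + (0)·det([[-2, x - 5, 0], [0, 2, 0], [2, -1, x - 5]]) - (0)·det([[-2, x - 5, -1], [0, 2, x - 5], [2, -1, 1]]).

Evaluating gives χ_A(x) = x^4 - 20x^3 + 150x^2 - 500x + 625 = (x - 5)^4.

χ_A(x) = (x - 5)^4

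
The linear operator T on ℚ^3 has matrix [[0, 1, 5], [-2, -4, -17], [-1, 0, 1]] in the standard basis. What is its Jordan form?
The characteristic polynomial is det(xI - A) = (x + 1)^3, so the eigenvalues are -1 (algebraic multiplicity 3).

For λ = -1: rank(A + I) = 2, rank((A + I)^2) = 1, rank((A + I)^3) = 0. The eigenspace has dimension 3 - 2 = 1, so there is 1 Jordan block; the rank sequence gives block sizes [3].

Assembling the blocks gives the Jordan form J above.

J = [[-1, 1, 0], [0, -1, 1], [0, 0, -1]]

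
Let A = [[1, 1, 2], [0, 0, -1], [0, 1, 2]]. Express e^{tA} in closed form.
A has Jordan form J = [[1, 1, 0], [0, 1, 1], [0, 0, 1]] with A = PJP^{-1}, so e^{tA} = P e^{tJ} P^{-1}.

For a Jordan block J_k(λ), e^{tJ_k(λ)} = e^{λt} · (I + tN + t^2 N^2/2! + ... + t^{k-1} N^{k-1}/(k-1)!) where N is the nilpotent superdiagonal part.

Assembling the blocks and conjugating back gives the entries of e^{tA} as shown above.

e^{tA} = [[e^{t}, t*(t + 2)*e^{t}/2, t*(t + 4)*e^{t}/2], [0, (1 - t)*e^{t}, -t*e^{t}], [0, t*e^{t}, (t + 1)*e^{t}]]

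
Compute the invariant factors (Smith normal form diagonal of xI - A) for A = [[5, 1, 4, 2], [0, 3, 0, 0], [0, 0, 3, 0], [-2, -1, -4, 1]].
x - 3, x - 3, (x - 3)^2

The Jordan structure of A has elementary divisors (x - 3)^2, (x - 3), (x - 3). Arranging the block sizes at each eigenvalue in decreasing order and taking row products gives the invariant factors.

Invariant factors (smallest first, each dividing the next): x - 3, x - 3, (x - 3)^2.

Check: the last factor (x - 3)^2 is the minimal polynomial, and the product (x - 3)^4 is the characteristic polynomial.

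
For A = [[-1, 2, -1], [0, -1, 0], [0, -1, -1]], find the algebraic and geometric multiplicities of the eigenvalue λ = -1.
The characteristic polynomial is (x + 1)^3, so the factor x + 1 appears with exponent 3: the algebraic multiplicity is 3.

rank(A + I) = 2, so the eigenspace has dimension 3 - 2 = 1: the geometric multiplicity is 1.

Since 1 < 3, A is not diagonalizable.

algebraic multiplicity 3, geometric multiplicity 1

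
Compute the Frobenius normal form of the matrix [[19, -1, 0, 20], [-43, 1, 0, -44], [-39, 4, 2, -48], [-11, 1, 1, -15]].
R = [[0, 0, 0, -24], [1, 0, 0, -44], [0, 1, 0, 2], [0, 0, 1, 7]]

The invariant factors of A (the non-unit diagonal entries of the Smith normal form of xI - A over ℚ[x]) are (x - 6)(x + 2)(x^2 - 3x - 2), each dividing the next. The characteristic polynomial is their product, (x - 6)(x + 2)(x^2 - 3x - 2).

The rational canonical form is the block-diagonal matrix of companion matrices C(f_i):
R = [[0, 0, 0, -24], [1, 0, 0, -44], [0, 1, 0, 2], [0, 0, 1, 7]].

Note the characteristic polynomial does not split into linear factors over ℚ, so A has no Jordan form over ℚ; the rational canonical form exists over any field.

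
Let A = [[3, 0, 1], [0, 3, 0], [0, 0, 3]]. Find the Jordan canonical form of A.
The characteristic polynomial is det(xI - A) = (x - 3)^3, so the eigenvalues are 3 (algebraic multiplicity 3).

For λ = 3: rank(A - 3I) = 1, rank((A - 3I)^2) = 0. The eigenspace has dimension 3 - 1 = 2, so there are 2 Jordan blocks; the rank sequence gives block sizes [2, 1].

Assembling the blocks gives the Jordan form J above.

J = [[3, 1, 0], [0, 3, 0], [0, 0, 3]]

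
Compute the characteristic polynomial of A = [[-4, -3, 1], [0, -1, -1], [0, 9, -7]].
xI - A = [[x + 4, 3, -1], [0, x + 1, 1], [0, -9, x + 7]].

Expanding det(xI - A) along the first row:
det(xI - A) = + (x + 4)·det([[x + 1, 1], [-9, x + 7]]) - (3)·det([[0, 1], [0, x + 7]]) + (-1)·det([[0, x + 1], [0, -9]]).

Evaluating gives χ_A(x) = x^3 + 12x^2 + 48x + 64 = (x + 4)^3.

χ_A(x) = (x + 4)^3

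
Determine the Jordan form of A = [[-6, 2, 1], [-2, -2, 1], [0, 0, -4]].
J = [[-4, 1, 0], [0, -4, 0], [0, 0, -4]]

The characteristic polynomial is det(xI - A) = (x + 4)^3, so the eigenvalues are -4 (algebraic multiplicity 3).

For λ = -4: rank(A + 4I) = 1, rank((A + 4I)^2) = 0. The eigenspace has dimension 3 - 1 = 2, so there are 2 Jordan blocks; the rank sequence gives block sizes [2, 1].

Assembling the blocks gives the Jordan form J above.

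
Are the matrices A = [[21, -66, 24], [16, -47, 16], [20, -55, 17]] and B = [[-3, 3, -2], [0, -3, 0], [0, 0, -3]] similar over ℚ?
Yes.

Two matrices over a field are similar if and only if they have the same invariant factors.

Both A and B have characteristic polynomial (x + 3)^3 and minimal polynomial (x + 3)^2. Computing further, both have invariant factors x + 3, (x + 3)^2. Hence A and B are similar.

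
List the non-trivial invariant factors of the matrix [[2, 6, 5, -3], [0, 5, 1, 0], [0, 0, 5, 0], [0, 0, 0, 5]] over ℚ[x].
x - 5, (x - 5)^2(x - 2)

The Jordan structure of A has elementary divisors (x - 2), (x - 5)^2, (x - 5). Arranging the block sizes at each eigenvalue in decreasing order and taking row products gives the invariant factors.

Invariant factors (smallest first, each dividing the next): x - 5, (x - 5)^2(x - 2).

Check: the last factor (x - 5)^2(x - 2) is the minimal polynomial, and the product (x - 5)^3(x - 2) is the characteristic polynomial.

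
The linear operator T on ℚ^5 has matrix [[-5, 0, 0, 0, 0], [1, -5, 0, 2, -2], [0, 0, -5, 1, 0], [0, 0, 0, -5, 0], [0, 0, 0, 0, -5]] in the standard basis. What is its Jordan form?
J = [[-5, 1, 0, 0, 0], [0, -5, 0, 0, 0], [0, 0, -5, 1, 0], [0, 0, 0, -5, 0], [0, 0, 0, 0, -5]]

The characteristic polynomial is det(xI - A) = (x + 5)^5, so the eigenvalues are -5 (algebraic multiplicity 5).

For λ = -5: rank(A + 5I) = 2, rank((A + 5I)^2) = 0. The eigenspace has dimension 5 - 2 = 3, so there are 3 Jordan blocks; the rank sequence gives block sizes [2, 2, 1].

Assembling the blocks gives the Jordan form J above.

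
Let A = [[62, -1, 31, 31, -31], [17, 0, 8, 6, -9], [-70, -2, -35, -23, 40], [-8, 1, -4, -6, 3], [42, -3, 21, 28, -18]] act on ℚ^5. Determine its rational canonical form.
R = [[0, 0, 0, 0, 20], [1, 0, 0, 0, 7], [0, 1, 0, 0, -11], [0, 0, 1, 0, 6], [0, 0, 0, 1, 3]]

The invariant factors of A (the non-unit diagonal entries of the Smith normal form of xI - A over ℚ[x]) are (x - 4)(x + 1)(x^3 - 2x + 5), each dividing the next. The characteristic polynomial is their product, (x - 4)(x + 1)(x^3 - 2x + 5).

The rational canonical form is the block-diagonal matrix of companion matrices C(f_i):
R = [[0, 0, 0, 0, 20], [1, 0, 0, 0, 7], [0, 1, 0, 0, -11], [0, 0, 1, 0, 6], [0, 0, 0, 1, 3]].

Note the characteristic polynomial does not split into linear factors over ℚ, so A has no Jordan form over ℚ; the rational canonical form exists over any field.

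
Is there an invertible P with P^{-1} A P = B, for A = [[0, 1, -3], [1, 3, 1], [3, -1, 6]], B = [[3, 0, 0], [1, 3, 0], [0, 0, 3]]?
Both have characteristic polynomial (x - 3)^3, but the minimal polynomial of A is (x - 3)^3 while the minimal polynomial of B is (x - 3)^2. The minimal polynomial is a similarity invariant, so A and B are not similar.

No.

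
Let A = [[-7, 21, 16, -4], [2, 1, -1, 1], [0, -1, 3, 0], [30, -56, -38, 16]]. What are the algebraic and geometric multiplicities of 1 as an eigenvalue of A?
algebraic multiplicity 1, geometric multiplicity 1

The characteristic polynomial is (x - 4)^3(x - 1), so the factor x - 1 appears with exponent 1: the algebraic multiplicity is 1.

rank(A - I) = 3, so the eigenspace has dimension 4 - 3 = 1: the geometric multiplicity is 1.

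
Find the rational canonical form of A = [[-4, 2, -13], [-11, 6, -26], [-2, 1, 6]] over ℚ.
R = [[0, 0, -25], [1, 0, -10], [0, 1, 8]]

The invariant factors of A (the non-unit diagonal entries of the Smith normal form of xI - A over ℚ[x]) are (x - 5)(x^2 - 3x - 5), each dividing the next. The characteristic polynomial is their product, (x - 5)(x^2 - 3x - 5).

The rational canonical form is the block-diagonal matrix of companion matrices C(f_i):
R = [[0, 0, -25], [1, 0, -10], [0, 1, 8]].

Note the characteristic polynomial does not split into linear factors over ℚ, so A has no Jordan form over ℚ; the rational canonical form exists over any field.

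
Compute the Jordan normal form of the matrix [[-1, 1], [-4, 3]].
The characteristic polynomial is det(xI - A) = (x - 1)^2, so the eigenvalues are 1 (algebraic multiplicity 2).

For λ = 1: rank(A - I) = 1, rank((A - I)^2) = 0. The eigenspace has dimension 2 - 1 = 1, so there is 1 Jordan block; the rank sequence gives block sizes [2].

Assembling the blocks gives the Jordan form J above.

J = [[1, 1], [0, 1]]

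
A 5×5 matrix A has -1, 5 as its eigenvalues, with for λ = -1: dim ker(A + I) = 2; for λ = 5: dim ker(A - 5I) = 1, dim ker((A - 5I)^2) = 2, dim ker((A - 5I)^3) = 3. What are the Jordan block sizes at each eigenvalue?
Jordan blocks: (-1, 1), (-1, 1), (5, 3)

λ = -1: successive nullity increments [2] count blocks of size ≥ k; block sizes are [1, 1].
λ = 5: successive nullity increments [1, 1, 1] count blocks of size ≥ k; block sizes are [3].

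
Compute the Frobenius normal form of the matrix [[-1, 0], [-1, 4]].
R = [[0, 4], [1, 3]]

The invariant factors of A (the non-unit diagonal entries of the Smith normal form of xI - A over ℚ[x]) are (x - 4)(x + 1), each dividing the next. The characteristic polynomial is their product, (x - 4)(x + 1).

The rational canonical form is the block-diagonal matrix of companion matrices C(f_i):
R = [[0, 4], [1, 3]].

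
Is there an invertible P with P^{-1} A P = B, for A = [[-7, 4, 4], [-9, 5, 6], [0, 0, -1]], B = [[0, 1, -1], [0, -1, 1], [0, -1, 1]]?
No.

trace(A) = -3 but trace(B) = 0. The trace is a similarity invariant, so A and B are not similar.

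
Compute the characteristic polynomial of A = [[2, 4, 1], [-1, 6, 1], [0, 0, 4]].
xI - A = [[x - 2, -4, -1], [1, x - 6, -1], [0, 0, x - 4]].

Expanding det(xI - A) along the first row:
det(xI - A) = + (x - 2)·det([[x - 6, -1], [0, x - 4]]) - (-4)·det([[1, -1], [0, x - 4]]) + (-1)·det([[1, x - 6], [0, 0]]).

Evaluating gives χ_A(x) = x^3 - 12x^2 + 48x - 64 = (x - 4)^3.

χ_A(x) = (x - 4)^3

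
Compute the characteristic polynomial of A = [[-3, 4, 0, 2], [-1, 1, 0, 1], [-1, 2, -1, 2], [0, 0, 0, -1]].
xI - A = [[x + 3, -4, 0, -2], [1, x - 1, 0, -1], [1, -2, x + 1, -2], [0, 0, 0, x + 1]].

Expanding det(xI - A) along the first row:
det(xI - A) = + (x + 3)·det([[x - 1, 0, -1], [-2, x + 1, -2], [0, 0, x + 1]]) - (-4)·det([[1, 0, -1], [1, x + 1, -2], [0, 0, x + 1]]) + (0)·det([[1, x - 1, -1], [1, -2, -2], [0, 0, x + 1]]) - (-2)·det([[1, x - 1, 0], [1, -2, x + 1], [0, 0, 0]]).

Evaluating gives χ_A(x) = x^4 + 4x^3 + 6x^2 + 4x + 1 = (x + 1)^4.

χ_A(x) = (x + 1)^4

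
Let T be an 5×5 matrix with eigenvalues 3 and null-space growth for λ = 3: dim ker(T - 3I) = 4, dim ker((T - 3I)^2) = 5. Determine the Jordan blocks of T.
λ = 3: successive nullity increments [4, 1] count blocks of size ≥ k; block sizes are [2, 1, 1, 1].

Jordan blocks: (3, 2), (3, 1), (3, 1), (3, 1)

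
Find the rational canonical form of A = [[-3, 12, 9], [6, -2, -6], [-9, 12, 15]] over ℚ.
R = [[6, 0, 0], [0, 0, 12], [0, 1, 4]]

The invariant factors of A (the non-unit diagonal entries of the Smith normal form of xI - A over ℚ[x]) are x - 6, (x - 6)(x + 2), each dividing the next. The characteristic polynomial is their product, (x - 6)^2(x + 2).

The rational canonical form is the block-diagonal matrix of companion matrices C(f_i):
R = [[6, 0, 0], [0, 0, 12], [0, 1, 4]].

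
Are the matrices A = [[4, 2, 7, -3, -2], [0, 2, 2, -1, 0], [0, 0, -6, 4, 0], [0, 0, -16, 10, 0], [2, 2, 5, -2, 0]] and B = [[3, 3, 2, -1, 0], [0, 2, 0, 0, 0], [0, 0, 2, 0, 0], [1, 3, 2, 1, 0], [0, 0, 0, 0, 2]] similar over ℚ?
Both have characteristic polynomial (x - 2)^5 and minimal polynomial (x - 2)^2. But rank(A - 2I) = 2 for A while rank(B - 2I) = 1 for B, so the number of Jordan blocks at λ = 2 differs. A and B are not similar.

No.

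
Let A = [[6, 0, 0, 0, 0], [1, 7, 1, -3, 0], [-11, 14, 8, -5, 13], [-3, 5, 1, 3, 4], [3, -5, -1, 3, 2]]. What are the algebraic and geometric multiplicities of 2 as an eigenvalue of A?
The characteristic polynomial is (x - 6)^4(x - 2), so the factor x - 2 appears with exponent 1: the algebraic multiplicity is 1.

rank(A - 2I) = 4, so the eigenspace has dimension 5 - 4 = 1: the geometric multiplicity is 1.

algebraic multiplicity 1, geometric multiplicity 1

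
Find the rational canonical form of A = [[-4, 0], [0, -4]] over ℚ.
R = [[-4, 0], [0, -4]]

The invariant factors of A (the non-unit diagonal entries of the Smith normal form of xI - A over ℚ[x]) are x + 4, x + 4, each dividing the next. The characteristic polynomial is their product, (x + 4)^2.

The rational canonical form is the block-diagonal matrix of companion matrices C(f_i):
R = [[-4, 0], [0, -4]].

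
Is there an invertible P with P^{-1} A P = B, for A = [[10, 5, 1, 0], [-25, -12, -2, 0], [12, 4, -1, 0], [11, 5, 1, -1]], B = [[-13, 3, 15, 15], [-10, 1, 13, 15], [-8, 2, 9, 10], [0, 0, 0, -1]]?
Two matrices over a field are similar if and only if they have the same invariant factors.

Both A and B have characteristic polynomial (x + 1)^4 and minimal polynomial (x + 1)^3. Computing further, both have invariant factors x + 1, (x + 1)^3. Hence A and B are similar.

Yes.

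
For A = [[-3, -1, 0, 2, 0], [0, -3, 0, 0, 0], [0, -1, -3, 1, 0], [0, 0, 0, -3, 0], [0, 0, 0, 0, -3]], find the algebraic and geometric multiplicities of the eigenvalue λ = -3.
algebraic multiplicity 5, geometric multiplicity 3

The characteristic polynomial is (x + 3)^5, so the factor x + 3 appears with exponent 5: the algebraic multiplicity is 5.

rank(A + 3I) = 2, so the eigenspace has dimension 5 - 2 = 3: the geometric multiplicity is 3.

Since 3 < 5, A is not diagonalizable.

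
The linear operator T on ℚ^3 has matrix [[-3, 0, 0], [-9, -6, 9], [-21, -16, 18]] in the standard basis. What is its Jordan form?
J = [[-3, 0, 0], [0, 6, 1], [0, 0, 6]]

The characteristic polynomial is det(xI - A) = (x - 6)^2(x + 3), so the eigenvalues are -3 (algebraic multiplicity 1), 6 (algebraic multiplicity 2).

For λ = -3: algebraic multiplicity 1 gives one 1×1 block.

For λ = 6: rank(A - 6I) = 2, rank((A - 6I)^2) = 1. The eigenspace has dimension 3 - 2 = 1, so there is 1 Jordan block; the rank sequence gives block sizes [2].

Assembling the blocks gives the Jordan form J above.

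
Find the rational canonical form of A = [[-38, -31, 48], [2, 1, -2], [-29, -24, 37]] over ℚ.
R = [[0, 0, 2], [1, 0, 1], [0, 1, 0]]

The invariant factors of A (the non-unit diagonal entries of the Smith normal form of xI - A over ℚ[x]) are x^3 - x - 2, each dividing the next. The characteristic polynomial is their product, x^3 - x - 2.

The rational canonical form is the block-diagonal matrix of companion matrices C(f_i):
R = [[0, 0, 2], [1, 0, 1], [0, 1, 0]].

Note the characteristic polynomial does not split into linear factors over ℚ, so A has no Jordan form over ℚ; the rational canonical form exists over any field.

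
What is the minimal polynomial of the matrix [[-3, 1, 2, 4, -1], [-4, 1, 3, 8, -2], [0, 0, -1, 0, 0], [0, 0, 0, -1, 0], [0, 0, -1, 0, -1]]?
The characteristic polynomial factors as (x + 1)^5. The minimal polynomial is ∏(x - λ)^{k_λ} where k_λ is the size of the largest Jordan block at λ.

For λ = -1: rank(A + I) = 2, and the largest Jordan block has size 2 (the smallest k with rank((A + I)^k) = rank((A + I)^(k+1))).

So m_A(x) = (x + 1)^2.

m_A(x) = (x + 1)^2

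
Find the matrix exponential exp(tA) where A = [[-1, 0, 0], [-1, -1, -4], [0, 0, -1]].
A has Jordan form J = [[-1, 1, 0], [0, -1, 0], [0, 0, -1]] with A = PJP^{-1}, so e^{tA} = P e^{tJ} P^{-1}.

For a Jordan block J_k(λ), e^{tJ_k(λ)} = e^{λt} · (I + tN + t^2 N^2/2! + ... + t^{k-1} N^{k-1}/(k-1)!) where N is the nilpotent superdiagonal part.

Assembling the blocks and conjugating back gives the entries of e^{tA} as shown above.

e^{tA} = [[e^{-t}, 0, 0], [-t*e^{-t}, e^{-t}, -4*t*e^{-t}], [0, 0, e^{-t}]]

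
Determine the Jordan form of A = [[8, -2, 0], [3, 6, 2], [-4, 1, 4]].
J = [[6, 1, 0], [0, 6, 1], [0, 0, 6]]

The characteristic polynomial is det(xI - A) = (x - 6)^3, so the eigenvalues are 6 (algebraic multiplicity 3).

For λ = 6: rank(A - 6I) = 2, rank((A - 6I)^2) = 1, rank((A - 6I)^3) = 0. The eigenspace has dimension 3 - 2 = 1, so there is 1 Jordan block; the rank sequence gives block sizes [3].

Assembling the blocks gives the Jordan form J above.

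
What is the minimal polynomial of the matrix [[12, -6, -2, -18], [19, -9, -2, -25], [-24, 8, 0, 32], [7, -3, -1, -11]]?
The characteristic polynomial factors as (x + 2)^4. The minimal polynomial is ∏(x - λ)^{k_λ} where k_λ is the size of the largest Jordan block at λ.

For λ = -2: rank(A + 2I) = 2, and the largest Jordan block has size 3 (the smallest k with rank((A + 2I)^k) = rank((A + 2I)^(k+1))).

So m_A(x) = (x + 2)^3.

m_A(x) = (x + 2)^3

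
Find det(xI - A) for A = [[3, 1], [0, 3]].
xI - A = [[x - 3, -1], [0, x - 3]].

Expanding det(xI - A) along the first row:
det(xI - A) = + (x - 3)·det([[x - 3]]) - (-1)·det([[0]]).

Evaluating gives χ_A(x) = x^2 - 6x + 9 = (x - 3)^2.

χ_A(x) = (x - 3)^2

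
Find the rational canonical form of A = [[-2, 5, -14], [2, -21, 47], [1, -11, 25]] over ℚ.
R = [[0, 0, 15], [1, 0, 12], [0, 1, 2]]

The invariant factors of A (the non-unit diagonal entries of the Smith normal form of xI - A over ℚ[x]) are (x - 5)(x^2 + 3x + 3), each dividing the next. The characteristic polynomial is their product, (x - 5)(x^2 + 3x + 3).

The rational canonical form is the block-diagonal matrix of companion matrices C(f_i):
R = [[0, 0, 15], [1, 0, 12], [0, 1, 2]].

Note the characteristic polynomial does not split into linear factors over ℚ, so A has no Jordan form over ℚ; the rational canonical form exists over any field.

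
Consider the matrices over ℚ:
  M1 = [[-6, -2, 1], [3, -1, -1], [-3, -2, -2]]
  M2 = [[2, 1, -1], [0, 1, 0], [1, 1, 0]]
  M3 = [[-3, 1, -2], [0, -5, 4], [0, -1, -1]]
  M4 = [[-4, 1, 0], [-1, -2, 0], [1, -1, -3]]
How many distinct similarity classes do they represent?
2 classes: {M1, M3, M4}, {M2}

Characteristic polynomials: χ_{M1} = (x + 3)^3, χ_{M2} = (x - 1)^3, χ_{M3} = (x + 3)^3, χ_{M4} = (x + 3)^3.

{M1, M3, M4}: invariant factors x + 3, (x + 3)^2.

{M2}: invariant factors x - 1, (x - 1)^2.

Matrices are similar if and only if their invariant-factor lists agree; the partition into similarity classes is {M1, M3, M4}, {M2}.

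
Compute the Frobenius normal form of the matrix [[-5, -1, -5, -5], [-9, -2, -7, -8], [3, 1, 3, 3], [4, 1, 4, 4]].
The invariant factors of A (the non-unit diagonal entries of the Smith normal form of xI - A over ℚ[x]) are x(x^3 + 2x - 4), each dividing the next. The characteristic polynomial is their product, x(x^3 + 2x - 4).

The rational canonical form is the block-diagonal matrix of companion matrices C(f_i):
R = [[0, 0, 0, 0], [1, 0, 0, 4], [0, 1, 0, -2], [0, 0, 1, 0]].

Note the characteristic polynomial does not split into linear factors over ℚ, so A has no Jordan form over ℚ; the rational canonical form exists over any field.

R = [[0, 0, 0, 0], [1, 0, 0, 4], [0, 1, 0, -2], [0, 0, 1, 0]]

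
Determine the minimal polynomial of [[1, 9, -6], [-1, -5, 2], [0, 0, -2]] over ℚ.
The characteristic polynomial factors as (x + 2)^3. The minimal polynomial is ∏(x - λ)^{k_λ} where k_λ is the size of the largest Jordan block at λ.

For λ = -2: rank(A + 2I) = 1, and the largest Jordan block has size 2 (the smallest k with rank((A + 2I)^k) = rank((A + 2I)^(k+1))).

So m_A(x) = (x + 2)^2.

m_A(x) = (x + 2)^2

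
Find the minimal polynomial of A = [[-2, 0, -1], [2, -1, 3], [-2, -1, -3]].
The characteristic polynomial factors as (x + 2)^3. The minimal polynomial is ∏(x - λ)^{k_λ} where k_λ is the size of the largest Jordan block at λ.

For λ = -2: rank(A + 2I) = 2, and the largest Jordan block has size 3 (the smallest k with rank((A + 2I)^k) = rank((A + 2I)^(k+1))).

So m_A(x) = (x + 2)^3.

m_A(x) = (x + 2)^3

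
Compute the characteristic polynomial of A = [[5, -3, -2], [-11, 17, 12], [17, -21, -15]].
χ_A(x) = (x - 4)^2(x + 1)

xI - A = [[x - 5, 3, 2], [11, x - 17, -12], [-17, 21, x + 15]].

Expanding det(xI - A) along the first row:
det(xI - A) = + (x - 5)·det([[x - 17, -12], [21, x + 15]]) - (3)·det([[11, -12], [-17, x + 15]]) + (2)·det([[11, x - 17], [-17, 21]]).

Evaluating gives χ_A(x) = x^3 - 7x^2 + 8x + 16 = (x - 4)^2(x + 1).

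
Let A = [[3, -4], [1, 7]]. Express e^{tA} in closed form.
A has Jordan form J = [[5, 1], [0, 5]] with A = PJP^{-1}, so e^{tA} = P e^{tJ} P^{-1}.

For a Jordan block J_k(λ), e^{tJ_k(λ)} = e^{λt} · (I + tN + t^2 N^2/2! + ... + t^{k-1} N^{k-1}/(k-1)!) where N is the nilpotent superdiagonal part.

Assembling the blocks and conjugating back gives the entries of e^{tA} as shown above.

e^{tA} = [[(1 - 2*t)*e^{5*t}, -4*t*e^{5*t}], [t*e^{5*t}, (2*t + 1)*e^{5*t}]]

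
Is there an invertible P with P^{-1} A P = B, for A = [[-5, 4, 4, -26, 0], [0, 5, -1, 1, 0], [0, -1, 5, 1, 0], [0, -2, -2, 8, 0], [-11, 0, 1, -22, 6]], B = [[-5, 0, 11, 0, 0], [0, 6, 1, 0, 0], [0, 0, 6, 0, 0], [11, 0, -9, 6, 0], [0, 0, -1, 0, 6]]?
Both have characteristic polynomial (x - 6)^4(x + 5), but the minimal polynomial of A is (x - 6)^3(x + 5) while the minimal polynomial of B is (x - 6)^2(x + 5). The minimal polynomial is a similarity invariant, so A and B are not similar.

No.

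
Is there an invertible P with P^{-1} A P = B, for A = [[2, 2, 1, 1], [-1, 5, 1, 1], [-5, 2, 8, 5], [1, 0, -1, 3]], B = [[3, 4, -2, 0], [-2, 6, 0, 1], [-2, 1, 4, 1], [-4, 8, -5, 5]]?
Yes.

Two matrices over a field are similar if and only if they have the same invariant factors.

Both A and B have characteristic polynomial (x - 5)^3(x - 3) and minimal polynomial (x - 5)^3(x - 3). Computing further, both have invariant factors (x - 5)^3(x - 3). Hence A and B are similar.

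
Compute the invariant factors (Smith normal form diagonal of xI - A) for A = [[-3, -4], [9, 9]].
The Jordan structure of A has elementary divisors (x - 3)^2. Arranging the block sizes at each eigenvalue in decreasing order and taking row products gives the invariant factors.

Invariant factors (smallest first, each dividing the next): (x - 3)^2.

Check: the last factor (x - 3)^2 is the minimal polynomial, and the product (x - 3)^2 is the characteristic polynomial.

(x - 3)^2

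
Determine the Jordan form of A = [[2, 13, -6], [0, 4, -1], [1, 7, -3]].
J = [[1, 1, 0], [0, 1, 1], [0, 0, 1]]

The characteristic polynomial is det(xI - A) = (x - 1)^3, so the eigenvalues are 1 (algebraic multiplicity 3).

For λ = 1: rank(A - I) = 2, rank((A - I)^2) = 1, rank((A - I)^3) = 0. The eigenspace has dimension 3 - 2 = 1, so there is 1 Jordan block; the rank sequence gives block sizes [3].

Assembling the blocks gives the Jordan form J above.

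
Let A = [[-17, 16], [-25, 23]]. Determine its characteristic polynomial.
xI - A = [[x + 17, -16], [25, x - 23]].

Expanding det(xI - A) along the first row:
det(xI - A) = + (x + 17)·det([[x - 23]]) - (-16)·det([[25]]).

Evaluating gives χ_A(x) = x^2 - 6x + 9 = (x - 3)^2.

χ_A(x) = (x - 3)^2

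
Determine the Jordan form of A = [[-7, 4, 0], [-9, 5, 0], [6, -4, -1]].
The characteristic polynomial is det(xI - A) = (x + 1)^3, so the eigenvalues are -1 (algebraic multiplicity 3).

For λ = -1: rank(A + I) = 1, rank((A + I)^2) = 0. The eigenspace has dimension 3 - 1 = 2, so there are 2 Jordan blocks; the rank sequence gives block sizes [2, 1].

Assembling the blocks gives the Jordan form J above.

J = [[-1, 1, 0], [0, -1, 0], [0, 0, -1]]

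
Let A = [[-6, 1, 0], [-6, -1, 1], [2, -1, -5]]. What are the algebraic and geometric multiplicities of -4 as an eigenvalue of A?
algebraic multiplicity 3, geometric multiplicity 1

The characteristic polynomial is (x + 4)^3, so the factor x + 4 appears with exponent 3: the algebraic multiplicity is 3.

rank(A + 4I) = 2, so the eigenspace has dimension 3 - 2 = 1: the geometric multiplicity is 1.

Since 1 < 3, A is not diagonalizable.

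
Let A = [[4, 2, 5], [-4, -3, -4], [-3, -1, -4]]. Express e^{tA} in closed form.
e^{tA} = [[(t^2 + 5*t + 1)*e^{-t}, t*(t + 4)*e^{-t}/2, t*(t + 5)*e^{-t}], [-4*t*e^{-t}, (1 - 2*t)*e^{-t}, -4*t*e^{-t}], [t*(-t - 3)*e^{-t}, t*(-t - 2)*e^{-t}/2, (-t^2 - 3*t + 1)*e^{-t}]]

A has Jordan form J = [[-1, 1, 0], [0, -1, 1], [0, 0, -1]] with A = PJP^{-1}, so e^{tA} = P e^{tJ} P^{-1}.

For a Jordan block J_k(λ), e^{tJ_k(λ)} = e^{λt} · (I + tN + t^2 N^2/2! + ... + t^{k-1} N^{k-1}/(k-1)!) where N is the nilpotent superdiagonal part.

Assembling the blocks and conjugating back gives the entries of e^{tA} as shown above.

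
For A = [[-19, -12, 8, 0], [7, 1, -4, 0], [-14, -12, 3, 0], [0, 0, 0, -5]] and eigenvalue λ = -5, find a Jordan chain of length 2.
We seek v_1 ∈ ker((A + 5I)^2) \ ker(A + 5I), then set v_{i+1} = (A + 5I) v_i.

One such chain is v_1 = [[1, 0, 2, 0]]^T, v_2 = [[2, -1, 2, 0]]^T. Check: (A + 5I) v_2 = [[0, 0, 0, 0]]^T = 0.

v_1 = [[1, 0, 2, 0]]^T, v_2 = [[2, -1, 2, 0]]^T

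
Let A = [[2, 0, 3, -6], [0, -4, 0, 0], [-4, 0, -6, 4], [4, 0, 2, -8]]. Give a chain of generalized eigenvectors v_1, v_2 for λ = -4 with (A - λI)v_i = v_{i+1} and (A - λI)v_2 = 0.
v_1 = [[-1, -4, 1, -1]]^T, v_2 = [[3, 0, -2, 2]]^T

We seek v_1 ∈ ker((A + 4I)^2) \ ker(A + 4I), then set v_{i+1} = (A + 4I) v_i.

One such chain is v_1 = [[-1, -4, 1, -1]]^T, v_2 = [[3, 0, -2, 2]]^T. Check: (A + 4I) v_2 = [[0, 0, 0, 0]]^T = 0.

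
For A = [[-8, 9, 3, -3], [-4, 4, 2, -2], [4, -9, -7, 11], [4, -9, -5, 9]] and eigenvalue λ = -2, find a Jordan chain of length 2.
We seek v_1 ∈ ker((A + 2I)^2) \ ker(A + 2I), then set v_{i+1} = (A + 2I) v_i.

One such chain is v_1 = [[1, 1, 1, 1]]^T, v_2 = [[3, 2, 1, 1]]^T. Check: (A + 2I) v_2 = [[0, 0, 0, 0]]^T = 0.

v_1 = [[1, 1, 1, 1]]^T, v_2 = [[3, 2, 1, 1]]^T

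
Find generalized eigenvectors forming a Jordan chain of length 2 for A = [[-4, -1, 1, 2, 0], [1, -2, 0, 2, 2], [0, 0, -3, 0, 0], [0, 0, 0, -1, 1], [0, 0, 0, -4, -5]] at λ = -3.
v_1 = [[0, -1, 0, 0, 1]]^T, v_2 = [[1, 1, 0, 1, -2]]^T

We seek v_1 ∈ ker((A + 3I)^2) \ ker(A + 3I), then set v_{i+1} = (A + 3I) v_i.

One such chain is v_1 = [[0, -1, 0, 0, 1]]^T, v_2 = [[1, 1, 0, 1, -2]]^T. Check: (A + 3I) v_2 = [[0, 0, 0, 0, 0]]^T = 0.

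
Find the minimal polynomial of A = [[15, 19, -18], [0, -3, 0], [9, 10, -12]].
The characteristic polynomial factors as (x - 6)(x + 3)^2. The minimal polynomial is ∏(x - λ)^{k_λ} where k_λ is the size of the largest Jordan block at λ.

For λ = -3: rank(A + 3I) = 2, and the largest Jordan block has size 2 (the smallest k with rank((A + 3I)^k) = rank((A + 3I)^(k+1))).
For λ = 6: rank(A - 6I) = 2, and the largest Jordan block has size 1 (the smallest k with rank((A - 6I)^k) = rank((A - 6I)^(k+1))).

So m_A(x) = (x - 6)(x + 3)^2.

m_A(x) = (x - 6)(x + 3)^2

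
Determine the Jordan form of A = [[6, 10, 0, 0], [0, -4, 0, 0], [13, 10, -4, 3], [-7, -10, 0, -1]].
The characteristic polynomial is det(xI - A) = (x - 6)(x + 1)(x + 4)^2, so the eigenvalues are -4 (algebraic multiplicity 2), -1 (algebraic multiplicity 1), 6 (algebraic multiplicity 1).

For λ = -4: rank(A + 4I) = 2. The eigenspace has dimension 4 - 2 = 2, so there are 2 Jordan blocks; the rank sequence gives block sizes [1, 1].

For λ = -1: algebraic multiplicity 1 gives one 1×1 block.

For λ = 6: algebraic multiplicity 1 gives one 1×1 block.

Assembling the blocks gives the Jordan form J above.

J = [[-4, 0, 0, 0], [0, -4, 0, 0], [0, 0, -1, 0], [0, 0, 0, 6]]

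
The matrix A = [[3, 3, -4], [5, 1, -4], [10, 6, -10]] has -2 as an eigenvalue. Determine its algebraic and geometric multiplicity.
algebraic multiplicity 3, geometric multiplicity 2

The characteristic polynomial is (x + 2)^3, so the factor x + 2 appears with exponent 3: the algebraic multiplicity is 3.

rank(A + 2I) = 1, so the eigenspace has dimension 3 - 1 = 2: the geometric multiplicity is 2.

Since 2 < 3, A is not diagonalizable.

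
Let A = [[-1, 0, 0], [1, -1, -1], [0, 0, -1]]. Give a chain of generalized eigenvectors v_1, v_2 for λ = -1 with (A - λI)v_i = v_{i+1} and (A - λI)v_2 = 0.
v_1 = [[1, -1, 0]]^T, v_2 = [[0, 1, 0]]^T

We seek v_1 ∈ ker((A + I)^2) \ ker(A + I), then set v_{i+1} = (A + I) v_i.

One such chain is v_1 = [[1, -1, 0]]^T, v_2 = [[0, 1, 0]]^T. Check: (A + I) v_2 = [[0, 0, 0]]^T = 0.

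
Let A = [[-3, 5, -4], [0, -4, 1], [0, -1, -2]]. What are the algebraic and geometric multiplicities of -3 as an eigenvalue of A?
The characteristic polynomial is (x + 3)^3, so the factor x + 3 appears with exponent 3: the algebraic multiplicity is 3.

rank(A + 3I) = 2, so the eigenspace has dimension 3 - 2 = 1: the geometric multiplicity is 1.

Since 1 < 3, A is not diagonalizable.

algebraic multiplicity 3, geometric multiplicity 1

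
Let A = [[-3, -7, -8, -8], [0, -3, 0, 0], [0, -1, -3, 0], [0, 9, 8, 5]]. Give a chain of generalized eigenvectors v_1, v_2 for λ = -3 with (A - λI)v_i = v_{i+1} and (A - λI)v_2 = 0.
We seek v_1 ∈ ker((A + 3I)^2) \ ker(A + 3I), then set v_{i+1} = (A + 3I) v_i.

One such chain is v_1 = [[1, 1, 2, -3]]^T, v_2 = [[1, 0, -1, 1]]^T. Check: (A + 3I) v_2 = [[0, 0, 0, 0]]^T = 0.

v_1 = [[1, 1, 2, -3]]^T, v_2 = [[1, 0, -1, 1]]^T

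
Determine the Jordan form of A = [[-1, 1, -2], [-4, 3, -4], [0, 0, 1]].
The characteristic polynomial is det(xI - A) = (x - 1)^3, so the eigenvalues are 1 (algebraic multiplicity 3).

For λ = 1: rank(A - I) = 1, rank((A - I)^2) = 0. The eigenspace has dimension 3 - 1 = 2, so there are 2 Jordan blocks; the rank sequence gives block sizes [2, 1].

Assembling the blocks gives the Jordan form J above.

J = [[1, 1, 0], [0, 1, 0], [0, 0, 1]]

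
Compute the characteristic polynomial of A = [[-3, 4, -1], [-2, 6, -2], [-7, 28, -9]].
χ_A(x) = (x + 2)^3

xI - A = [[x + 3, -4, 1], [2, x - 6, 2], [7, -28, x + 9]].

Expanding det(xI - A) along the first row:
det(xI - A) = + (x + 3)·det([[x - 6, 2], [-28, x + 9]]) - (-4)·det([[2, 2], [7, x + 9]]) + (1)·det([[2, x - 6], [7, -28]]).

Evaluating gives χ_A(x) = x^3 + 6x^2 + 12x + 8 = (x + 2)^3.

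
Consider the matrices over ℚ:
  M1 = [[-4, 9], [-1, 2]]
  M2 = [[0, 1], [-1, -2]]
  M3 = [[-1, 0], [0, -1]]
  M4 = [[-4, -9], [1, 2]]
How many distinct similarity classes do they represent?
Characteristic polynomials: χ_{M1} = (x + 1)^2, χ_{M2} = (x + 1)^2, χ_{M3} = (x + 1)^2, χ_{M4} = (x + 1)^2.

{M1, M2, M4}: invariant factors (x + 1)^2.

{M3}: invariant factors x + 1, x + 1.

Matrices are similar if and only if their invariant-factor lists agree; the partition into similarity classes is {M1, M2, M4}, {M3}.

2 classes: {M1, M2, M4}, {M3}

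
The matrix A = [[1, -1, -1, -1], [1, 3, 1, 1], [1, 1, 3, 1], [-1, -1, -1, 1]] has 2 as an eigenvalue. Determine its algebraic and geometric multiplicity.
algebraic multiplicity 4, geometric multiplicity 3

The characteristic polynomial is (x - 2)^4, so the factor x - 2 appears with exponent 4: the algebraic multiplicity is 4.

rank(A - 2I) = 1, so the eigenspace has dimension 4 - 1 = 3: the geometric multiplicity is 3.

Since 3 < 4, A is not diagonalizable.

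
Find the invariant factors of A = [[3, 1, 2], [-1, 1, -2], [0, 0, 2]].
The Jordan structure of A has elementary divisors (x - 2)^2, (x - 2). Arranging the block sizes at each eigenvalue in decreasing order and taking row products gives the invariant factors.

Invariant factors (smallest first, each dividing the next): x - 2, (x - 2)^2.

Check: the last factor (x - 2)^2 is the minimal polynomial, and the product (x - 2)^3 is the characteristic polynomial.

x - 2, (x - 2)^2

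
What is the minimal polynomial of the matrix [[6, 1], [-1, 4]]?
The characteristic polynomial factors as (x - 5)^2. The minimal polynomial is ∏(x - λ)^{k_λ} where k_λ is the size of the largest Jordan block at λ.

For λ = 5: rank(A - 5I) = 1, and the largest Jordan block has size 2 (the smallest k with rank((A - 5I)^k) = rank((A - 5I)^(k+1))).

So m_A(x) = (x - 5)^2.

m_A(x) = (x - 5)^2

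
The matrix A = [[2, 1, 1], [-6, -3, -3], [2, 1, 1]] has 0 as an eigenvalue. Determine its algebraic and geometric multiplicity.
algebraic multiplicity 3, geometric multiplicity 2

The characteristic polynomial is x^3, so the factor x appears with exponent 3: the algebraic multiplicity is 3.

rank(A) = 1, so the eigenspace has dimension 3 - 1 = 2: the geometric multiplicity is 2.

Since 2 < 3, A is not diagonalizable.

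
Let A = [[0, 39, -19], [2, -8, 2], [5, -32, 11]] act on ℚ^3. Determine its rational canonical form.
The invariant factors of A (the non-unit diagonal entries of the Smith normal form of xI - A over ℚ[x]) are (x - 4)(x^2 + x - 3), each dividing the next. The characteristic polynomial is their product, (x - 4)(x^2 + x - 3).

The rational canonical form is the block-diagonal matrix of companion matrices C(f_i):
R = [[0, 0, -12], [1, 0, 7], [0, 1, 3]].

Note the characteristic polynomial does not split into linear factors over ℚ, so A has no Jordan form over ℚ; the rational canonical form exists over any field.

R = [[0, 0, -12], [1, 0, 7], [0, 1, 3]]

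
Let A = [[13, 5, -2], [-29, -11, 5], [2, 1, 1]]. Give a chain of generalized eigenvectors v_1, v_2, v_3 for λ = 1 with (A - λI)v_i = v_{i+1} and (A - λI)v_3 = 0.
We seek v_1 ∈ ker((A - I)^3) \ ker((A - I)^2), then set v_{i+1} = (A - I) v_i.

One such chain is v_1 = [[-3, 8, 2]]^T, v_2 = [[0, 1, 2]]^T, v_3 = [[1, -2, 1]]^T. Check: (A - I) v_3 = [[0, 0, 0]]^T = 0.

v_1 = [[-3, 8, 2]]^T, v_2 = [[0, 1, 2]]^T, v_3 = [[1, -2, 1]]^T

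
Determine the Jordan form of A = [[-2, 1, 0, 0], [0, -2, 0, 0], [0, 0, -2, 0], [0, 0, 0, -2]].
J = [[-2, 1, 0, 0], [0, -2, 0, 0], [0, 0, -2, 0], [0, 0, 0, -2]]

The characteristic polynomial is det(xI - A) = (x + 2)^4, so the eigenvalues are -2 (algebraic multiplicity 4).

For λ = -2: rank(A + 2I) = 1, rank((A + 2I)^2) = 0. The eigenspace has dimension 4 - 1 = 3, so there are 3 Jordan blocks; the rank sequence gives block sizes [2, 1, 1].

Assembling the blocks gives the Jordan form J above.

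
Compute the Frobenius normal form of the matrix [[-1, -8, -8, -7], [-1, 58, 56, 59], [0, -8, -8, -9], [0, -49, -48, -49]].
R = [[0, 0, 0, -32], [1, 0, 0, 8], [0, 1, 0, 16], [0, 0, 1, 0]]

The invariant factors of A (the non-unit diagonal entries of the Smith normal form of xI - A over ℚ[x]) are (x - 4)(x + 2)(x^2 + 2x - 4), each dividing the next. The characteristic polynomial is their product, (x - 4)(x + 2)(x^2 + 2x - 4).

The rational canonical form is the block-diagonal matrix of companion matrices C(f_i):
R = [[0, 0, 0, -32], [1, 0, 0, 8], [0, 1, 0, 16], [0, 0, 1, 0]].

Note the characteristic polynomial does not split into linear factors over ℚ, so A has no Jordan form over ℚ; the rational canonical form exists over any field.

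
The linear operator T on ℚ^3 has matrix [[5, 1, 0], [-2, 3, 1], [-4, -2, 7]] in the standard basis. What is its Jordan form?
J = [[5, 1, 0], [0, 5, 1], [0, 0, 5]]

The characteristic polynomial is det(xI - A) = (x - 5)^3, so the eigenvalues are 5 (algebraic multiplicity 3).

For λ = 5: rank(A - 5I) = 2, rank((A - 5I)^2) = 1, rank((A - 5I)^3) = 0. The eigenspace has dimension 3 - 2 = 1, so there is 1 Jordan block; the rank sequence gives block sizes [3].

Assembling the blocks gives the Jordan form J above.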